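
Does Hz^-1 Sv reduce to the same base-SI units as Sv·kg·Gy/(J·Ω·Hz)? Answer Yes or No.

No

Left side:
  Hz = 1/s = s⁻¹ (frequency is cycles per second).
  So Hz⁻¹ = s.
  Sv = J/kg (equivalent dose = energy per mass),
      = m²·s⁻².
  Combining: Hz⁻¹·Sv = s · (m²·s⁻²) = m²·s⁻¹.
Right side:
  Sv = J/kg (equivalent dose = energy per mass),
      = m²·s⁻².
  J = N·m (work = force × distance),
      = kg·m²·s⁻².
  So J⁻¹ = kg⁻¹·m⁻²·s².
  Ω = V/A (resistance = voltage per current),
      = kg·m²·s⁻³·A⁻².
  So Ω⁻¹ = kg⁻¹·m⁻²·s³·A².
  Hz = 1/s = s⁻¹ (frequency is cycles per second).
  So Hz⁻¹ = s.
  Gy = J/kg (absorbed dose = energy per mass),
      = m²·s⁻².
  Combining: Sv·J⁻¹·Ω⁻¹·kg·Hz⁻¹·Gy = (m²·s⁻²) · (kg⁻¹·m⁻²·s²) · (kg⁻¹·m⁻²·s³·A²) · kg · s · (m²·s⁻²) = kg⁻¹·s²·A².
Left is m²·s⁻¹; right is kg⁻¹·s²·A² — different.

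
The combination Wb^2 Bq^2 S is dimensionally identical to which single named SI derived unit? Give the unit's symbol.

Wb = V·s (flux: a volt is a weber per second),
    = kg·m²·s⁻²·A⁻¹.
So Wb² = kg²·m⁴·s⁻⁴·A⁻².
Bq = 1/s = s⁻¹ (activity is decays per second).
So Bq² = s⁻².
S = 1/Ω (conductance is reciprocal resistance),
    = kg⁻¹·m⁻²·s³·A².
Combining: Wb²·Bq²·S = (kg²·m⁴·s⁻⁴·A⁻²) · s⁻² · (kg⁻¹·m⁻²·s³·A²) = kg·m²·s⁻³.
kg·m²·s⁻³ is the base-SI form of the watt.

W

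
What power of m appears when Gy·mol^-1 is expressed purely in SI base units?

2

Gy = J/kg (absorbed dose = energy per mass),
    = m²·s⁻².
Combining: Gy·mol⁻¹ = (m²·s⁻²) · mol⁻¹ = m²·s⁻²·mol⁻¹.
The exponent of m is 2.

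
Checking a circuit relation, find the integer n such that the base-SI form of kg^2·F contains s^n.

F = C/V (capacitance = charge per voltage),
    = A·s/(kg·m²·s⁻³·A⁻¹) (substituting C and V),
    = kg⁻¹·m⁻²·s⁴·A².
Combining: kg²·F = kg² · (kg⁻¹·m⁻²·s⁴·A²) = kg·m⁻²·s⁴·A².
The exponent of s is 4.

4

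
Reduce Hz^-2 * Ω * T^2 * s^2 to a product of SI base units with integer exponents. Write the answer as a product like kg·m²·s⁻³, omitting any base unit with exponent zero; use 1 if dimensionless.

Hz = s⁻¹.
So Hz⁻² = s².
Ω = kg·m²·s⁻³·A⁻².
T = kg·s⁻²·A⁻¹.
So T² = kg²·s⁻⁴·A⁻².
Combining: Hz⁻²·Ω·T²·s² = s² · (kg·m²·s⁻³·A⁻²) · (kg²·s⁻⁴·A⁻²) · s² = kg³·m²·s⁻³·A⁻⁴.

kg³·m²·s⁻³·A⁻⁴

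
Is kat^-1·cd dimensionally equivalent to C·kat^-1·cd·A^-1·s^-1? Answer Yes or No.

Yes

Left side:
  kat = s⁻¹·mol.
  So kat⁻¹ = s·mol⁻¹.
  Combining: kat⁻¹·cd = (s·mol⁻¹) · cd = s·mol⁻¹·cd.
Right side:
  C = A·s = s·A (charge = current × time).
  kat = mol/s = s⁻¹·mol (catalytic activity).
  So kat⁻¹ = s·mol⁻¹.
  Combining: C·kat⁻¹·cd·A⁻¹·s⁻¹ = (s·A) · (s·mol⁻¹) · cd · A⁻¹ · s⁻¹ = s·mol⁻¹·cd.
Both reduce to s·mol⁻¹·cd.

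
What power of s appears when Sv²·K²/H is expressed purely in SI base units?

-2

Sv = m²·s⁻².
So Sv² = m⁴·s⁻⁴.
H = kg·m²·s⁻²·A⁻².
So H⁻¹ = kg⁻¹·m⁻²·s²·A².
Combining: Sv²·K²·H⁻¹ = (m⁴·s⁻⁴) · K² · (kg⁻¹·m⁻²·s²·A²) = kg⁻¹·m²·s⁻²·A²·K².
The exponent of s is -2.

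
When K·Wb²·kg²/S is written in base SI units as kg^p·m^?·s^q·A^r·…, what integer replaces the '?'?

6

S = 1/Ω (conductance is reciprocal resistance),
    = kg⁻¹·m⁻²·s³·A².
So S⁻¹ = kg·m²·s⁻³·A⁻².
Wb = V·s (flux: a volt is a weber per second),
    = kg·m²·s⁻²·A⁻¹.
So Wb² = kg²·m⁴·s⁻⁴·A⁻².
Combining: S⁻¹·K·Wb²·kg² = (kg·m²·s⁻³·A⁻²) · K · (kg²·m⁴·s⁻⁴·A⁻²) · kg² = kg⁵·m⁶·s⁻⁷·A⁻⁴·K.
The exponent of m is 6.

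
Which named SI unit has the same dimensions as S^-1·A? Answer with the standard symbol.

V

S = kg⁻¹·m⁻²·s³·A².
So S⁻¹ = kg·m²·s⁻³·A⁻².
Combining: S⁻¹·A = (kg·m²·s⁻³·A⁻²) · A = kg·m²·s⁻³·A⁻¹.
kg·m²·s⁻³·A⁻¹ is the base-SI form of the volt.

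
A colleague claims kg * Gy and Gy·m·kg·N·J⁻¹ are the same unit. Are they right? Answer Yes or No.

Left side:
  Gy = J/kg (absorbed dose = energy per mass),
      = m²·s⁻².
  Combining: kg·Gy = kg · (m²·s⁻²) = kg·m²·s⁻².
Right side:
  Gy = J/kg (absorbed dose = energy per mass),
      = m²·s⁻².
  N = kg·m/s² = kg·m·s⁻² (force = mass × acceleration).
  J = N·m (work = force × distance),
      = kg·m²·s⁻².
  So J⁻¹ = kg⁻¹·m⁻²·s².
  Combining: Gy·m·kg·N·J⁻¹ = (m²·s⁻²) · m · kg · (kg·m·s⁻²) · (kg⁻¹·m⁻²·s²) = kg·m²·s⁻².
Both reduce to kg·m²·s⁻².

Yes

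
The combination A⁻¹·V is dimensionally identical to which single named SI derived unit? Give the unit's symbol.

V = kg·m²·s⁻³·A⁻¹.
Combining: A⁻¹·V = A⁻¹ · (kg·m²·s⁻³·A⁻¹) = kg·m²·s⁻³·A⁻².
kg·m²·s⁻³·A⁻² is the base-SI form of the ohm.

Ω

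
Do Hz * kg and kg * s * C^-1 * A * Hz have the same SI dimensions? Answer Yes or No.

Yes

Left side:
  Hz = 1/s = s⁻¹ (frequency is cycles per second).
  Combining: Hz·kg = s⁻¹ · kg = kg·s⁻¹.
Right side:
  C = s·A.
  So C⁻¹ = s⁻¹·A⁻¹.
  Hz = s⁻¹.
  Combining: kg·s·C⁻¹·A·Hz = kg · s · (s⁻¹·A⁻¹) · A · s⁻¹ = kg·s⁻¹.
Both reduce to kg·s⁻¹.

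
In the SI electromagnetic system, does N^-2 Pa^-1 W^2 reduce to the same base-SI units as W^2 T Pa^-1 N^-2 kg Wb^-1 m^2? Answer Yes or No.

No

Left side:
  N = kg·m·s⁻².
  So N⁻² = kg⁻²·m⁻²·s⁴.
  Pa = kg·m⁻¹·s⁻².
  So Pa⁻¹ = kg⁻¹·m·s².
  W = kg·m²·s⁻³.
  So W² = kg²·m⁴·s⁻⁶.
  Combining: N⁻²·Pa⁻¹·W² = (kg⁻²·m⁻²·s⁴) · (kg⁻¹·m·s²) · (kg²·m⁴·s⁻⁶) = kg⁻¹·m³.
Right side:
  W = kg·m²·s⁻³.
  So W² = kg²·m⁴·s⁻⁶.
  T = kg·s⁻²·A⁻¹.
  Pa = kg·m⁻¹·s⁻².
  So Pa⁻¹ = kg⁻¹·m·s².
  N = kg·m·s⁻².
  So N⁻² = kg⁻²·m⁻²·s⁴.
  Wb = kg·m²·s⁻²·A⁻¹.
  So Wb⁻¹ = kg⁻¹·m⁻²·s²·A.
  Combining: W²·T·Pa⁻¹·N⁻²·kg·Wb⁻¹·m² = (kg²·m⁴·s⁻⁶) · (kg·s⁻²·A⁻¹) · (kg⁻¹·m·s²) · (kg⁻²·m⁻²·s⁴) · kg · (kg⁻¹·m⁻²·s²·A) · m² = m³.
Left is kg⁻¹·m³; right is m³ — different.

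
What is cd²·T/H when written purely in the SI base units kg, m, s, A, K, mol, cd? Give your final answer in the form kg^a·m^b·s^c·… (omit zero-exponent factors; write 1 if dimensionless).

H = kg·m²·s⁻²·A⁻².
So H⁻¹ = kg⁻¹·m⁻²·s²·A².
T = kg·s⁻²·A⁻¹.
Combining: H⁻¹·cd²·T = (kg⁻¹·m⁻²·s²·A²) · cd² · (kg·s⁻²·A⁻¹) = m⁻²·A·cd².

m⁻²·A·cd²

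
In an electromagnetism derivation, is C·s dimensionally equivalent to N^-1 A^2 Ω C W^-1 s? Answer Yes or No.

No

Left side:
  C = s·A.
  Combining: C·s = (s·A) · s = s²·A.
Right side:
  N = kg·m/s² = kg·m·s⁻² (force = mass × acceleration).
  So N⁻¹ = kg⁻¹·m⁻¹·s².
  Ω = V/A (resistance = voltage per current),
      = kg·m²·s⁻³·A⁻².
  C = A·s = s·A (charge = current × time).
  W = J/s (power = energy per time),
      = kg·m²·s⁻³.
  So W⁻¹ = kg⁻¹·m⁻²·s³.
  Combining: N⁻¹·A²·Ω·C·W⁻¹·s = (kg⁻¹·m⁻¹·s²) · A² · (kg·m²·s⁻³·A⁻²) · (s·A) · (kg⁻¹·m⁻²·s³) · s = kg⁻¹·m⁻¹·s⁴·A.
Left is s²·A; right is kg⁻¹·m⁻¹·s⁴·A — different.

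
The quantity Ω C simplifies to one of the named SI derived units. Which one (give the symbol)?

Wb

Ω = V/A (resistance = voltage per current),
    = kg·m²·s⁻³·A⁻².
C = A·s = s·A (charge = current × time).
Combining: Ω·C = (kg·m²·s⁻³·A⁻²) · (s·A) = kg·m²·s⁻²·A⁻¹.
kg·m²·s⁻²·A⁻¹ is the base-SI form of the weber.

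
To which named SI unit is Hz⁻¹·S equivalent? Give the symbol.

Hz = 1/s = s⁻¹ (frequency is cycles per second).
So Hz⁻¹ = s.
S = 1/Ω (conductance is reciprocal resistance),
    = kg⁻¹·m⁻²·s³·A².
Combining: Hz⁻¹·S = s · (kg⁻¹·m⁻²·s³·A²) = kg⁻¹·m⁻²·s⁴·A².
kg⁻¹·m⁻²·s⁴·A² is the base-SI form of the farad.

F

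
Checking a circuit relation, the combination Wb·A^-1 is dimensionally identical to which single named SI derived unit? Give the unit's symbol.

H

Wb = kg·m²·s⁻²·A⁻¹.
Combining: Wb·A⁻¹ = (kg·m²·s⁻²·A⁻¹) · A⁻¹ = kg·m²·s⁻²·A⁻².
kg·m²·s⁻²·A⁻² is the base-SI form of the henry.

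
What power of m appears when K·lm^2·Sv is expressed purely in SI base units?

lm = cd.
So lm² = cd².
Sv = m²·s⁻².
Combining: K·lm²·Sv = K · cd² · (m²·s⁻²) = m²·s⁻²·K·cd².
The exponent of m is 2.

2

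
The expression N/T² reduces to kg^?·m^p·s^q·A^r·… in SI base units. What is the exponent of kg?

-1

T = Wb/m² (flux density = flux per area),
    = kg·s⁻²·A⁻¹.
So T⁻² = kg⁻²·s⁴·A².
N = kg·m/s² = kg·m·s⁻² (force = mass × acceleration).
Combining: T⁻²·N = (kg⁻²·s⁴·A²) · (kg·m·s⁻²) = kg⁻¹·m·s²·A².
The exponent of kg is -1.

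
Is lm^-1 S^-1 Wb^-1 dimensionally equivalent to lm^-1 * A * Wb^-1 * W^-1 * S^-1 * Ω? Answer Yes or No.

Left side:
  lm = cd·sr = cd (luminous flux; sr is dimensionless).
  So lm⁻¹ = cd⁻¹.
  S = 1/Ω (conductance is reciprocal resistance),
      = kg⁻¹·m⁻²·s³·A².
  So S⁻¹ = kg·m²·s⁻³·A⁻².
  Wb = V·s (flux: a volt is a weber per second),
      = kg·m²·s⁻²·A⁻¹.
  So Wb⁻¹ = kg⁻¹·m⁻²·s²·A.
  Combining: lm⁻¹·S⁻¹·Wb⁻¹ = cd⁻¹ · (kg·m²·s⁻³·A⁻²) · (kg⁻¹·m⁻²·s²·A) = s⁻¹·A⁻¹·cd⁻¹.
Right side:
  lm = cd·sr = cd (luminous flux; sr is dimensionless).
  So lm⁻¹ = cd⁻¹.
  Wb = V·s (flux: a volt is a weber per second),
      = kg·m²·s⁻²·A⁻¹.
  So Wb⁻¹ = kg⁻¹·m⁻²·s²·A.
  W = J/s (power = energy per time),
      = kg·m²·s⁻³.
  So W⁻¹ = kg⁻¹·m⁻²·s³.
  S = 1/Ω (conductance is reciprocal resistance),
      = kg⁻¹·m⁻²·s³·A².
  So S⁻¹ = kg·m²·s⁻³·A⁻².
  Ω = V/A (resistance = voltage per current),
      = kg·m²·s⁻³·A⁻².
  Combining: lm⁻¹·A·Wb⁻¹·W⁻¹·S⁻¹·Ω = cd⁻¹ · A · (kg⁻¹·m⁻²·s²·A) · (kg⁻¹·m⁻²·s³) · (kg·m²·s⁻³·A⁻²) · (kg·m²·s⁻³·A⁻²) = s⁻¹·A⁻²·cd⁻¹.
Left is s⁻¹·A⁻¹·cd⁻¹; right is s⁻¹·A⁻²·cd⁻¹ — different.

No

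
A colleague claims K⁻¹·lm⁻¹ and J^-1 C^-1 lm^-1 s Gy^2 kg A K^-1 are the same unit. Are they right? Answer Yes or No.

No

Left side:
  lm = cd·sr = cd (luminous flux; sr is dimensionless).
  So lm⁻¹ = cd⁻¹.
  Combining: K⁻¹·lm⁻¹ = K⁻¹ · cd⁻¹ = K⁻¹·cd⁻¹.
Right side:
  J = N·m (work = force × distance),
      = kg·m²·s⁻².
  So J⁻¹ = kg⁻¹·m⁻²·s².
  C = A·s = s·A (charge = current × time).
  So C⁻¹ = s⁻¹·A⁻¹.
  lm = cd·sr = cd (luminous flux; sr is dimensionless).
  So lm⁻¹ = cd⁻¹.
  Gy = J/kg (absorbed dose = energy per mass),
      = m²·s⁻².
  So Gy² = m⁴·s⁻⁴.
  Combining: J⁻¹·C⁻¹·lm⁻¹·s·Gy²·kg·A·K⁻¹ = (kg⁻¹·m⁻²·s²) · (s⁻¹·A⁻¹) · cd⁻¹ · s · (m⁴·s⁻⁴) · kg · A · K⁻¹ = m²·s⁻²·K⁻¹·cd⁻¹.
Left is K⁻¹·cd⁻¹; right is m²·s⁻²·K⁻¹·cd⁻¹ — different.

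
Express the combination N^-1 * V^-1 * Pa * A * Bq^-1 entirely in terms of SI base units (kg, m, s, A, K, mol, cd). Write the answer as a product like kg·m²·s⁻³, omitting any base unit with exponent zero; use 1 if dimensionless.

N = kg·m/s² = kg·m·s⁻² (force = mass × acceleration).
So N⁻¹ = kg⁻¹·m⁻¹·s².
V = W/A (potential = power per current),
    = kg·m²·s⁻³·A⁻¹.
So V⁻¹ = kg⁻¹·m⁻²·s³·A.
Pa = N/m² (pressure = force per area),
    = kg·m⁻¹·s⁻².
Bq = 1/s = s⁻¹ (activity is decays per second).
So Bq⁻¹ = s.
Combining: N⁻¹·V⁻¹·Pa·A·Bq⁻¹ = (kg⁻¹·m⁻¹·s²) · (kg⁻¹·m⁻²·s³·A) · (kg·m⁻¹·s⁻²) · A · s = kg⁻¹·m⁻⁴·s⁴·A².

kg⁻¹·m⁻⁴·s⁴·A²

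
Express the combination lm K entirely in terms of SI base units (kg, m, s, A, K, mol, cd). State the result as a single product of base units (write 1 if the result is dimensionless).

K·cd

lm = cd·sr = cd (luminous flux; sr is dimensionless).
Combining: lm·K = cd · K = K·cd.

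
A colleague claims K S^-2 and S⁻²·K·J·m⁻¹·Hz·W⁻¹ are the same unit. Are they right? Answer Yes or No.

Left side:
  S = kg⁻¹·m⁻²·s³·A².
  So S⁻² = kg²·m⁴·s⁻⁶·A⁻⁴.
  Combining: K·S⁻² = K · (kg²·m⁴·s⁻⁶·A⁻⁴) = kg²·m⁴·s⁻⁶·A⁻⁴·K.
Right side:
  S = kg⁻¹·m⁻²·s³·A².
  So S⁻² = kg²·m⁴·s⁻⁶·A⁻⁴.
  J = kg·m²·s⁻².
  Hz = s⁻¹.
  W = kg·m²·s⁻³.
  So W⁻¹ = kg⁻¹·m⁻²·s³.
  Combining: S⁻²·K·J·m⁻¹·Hz·W⁻¹ = (kg²·m⁴·s⁻⁶·A⁻⁴) · K · (kg·m²·s⁻²) · m⁻¹ · s⁻¹ · (kg⁻¹·m⁻²·s³) = kg²·m³·s⁻⁶·A⁻⁴·K.
Left is kg²·m⁴·s⁻⁶·A⁻⁴·K; right is kg²·m³·s⁻⁶·A⁻⁴·K — different.

No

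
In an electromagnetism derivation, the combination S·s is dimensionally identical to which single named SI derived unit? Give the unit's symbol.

F

S = kg⁻¹·m⁻²·s³·A².
Combining: S·s = (kg⁻¹·m⁻²·s³·A²) · s = kg⁻¹·m⁻²·s⁴·A².
kg⁻¹·m⁻²·s⁴·A² is the base-SI form of the farad.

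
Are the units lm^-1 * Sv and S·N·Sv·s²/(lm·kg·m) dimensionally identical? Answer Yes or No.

No

Left side:
  lm = cd·sr = cd (luminous flux; sr is dimensionless).
  So lm⁻¹ = cd⁻¹.
  Sv = J/kg (equivalent dose = energy per mass),
      = m²·s⁻².
  Combining: lm⁻¹·Sv = cd⁻¹ · (m²·s⁻²) = m²·s⁻²·cd⁻¹.
Right side:
  lm = cd·sr = cd (luminous flux; sr is dimensionless).
  So lm⁻¹ = cd⁻¹.
  S = 1/Ω (conductance is reciprocal resistance),
      = kg⁻¹·m⁻²·s³·A².
  N = kg·m/s² = kg·m·s⁻² (force = mass × acceleration).
  Sv = J/kg (equivalent dose = energy per mass),
      = m²·s⁻².
  Combining: lm⁻¹·S·N·Sv·kg⁻¹·m⁻¹·s² = cd⁻¹ · (kg⁻¹·m⁻²·s³·A²) · (kg·m·s⁻²) · (m²·s⁻²) · kg⁻¹ · m⁻¹ · s² = kg⁻¹·s·A²·cd⁻¹.
Left is m²·s⁻²·cd⁻¹; right is kg⁻¹·s·A²·cd⁻¹ — different.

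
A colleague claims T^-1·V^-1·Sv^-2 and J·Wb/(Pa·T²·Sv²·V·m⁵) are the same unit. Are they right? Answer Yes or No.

Left side:
  T = kg·s⁻²·A⁻¹.
  So T⁻¹ = kg⁻¹·s²·A.
  V = kg·m²·s⁻³·A⁻¹.
  So V⁻¹ = kg⁻¹·m⁻²·s³·A.
  Sv = m²·s⁻².
  So Sv⁻² = m⁻⁴·s⁴.
  Combining: T⁻¹·V⁻¹·Sv⁻² = (kg⁻¹·s²·A) · (kg⁻¹·m⁻²·s³·A) · (m⁻⁴·s⁴) = kg⁻²·m⁻⁶·s⁹·A².
Right side:
  J = N·m (work = force × distance),
      = kg·m²·s⁻².
  Pa = N/m² (pressure = force per area),
      = kg·m⁻¹·s⁻².
  So Pa⁻¹ = kg⁻¹·m·s².
  T = Wb/m² (flux density = flux per area),
      = kg·s⁻²·A⁻¹.
  So T⁻² = kg⁻²·s⁴·A².
  Sv = J/kg (equivalent dose = energy per mass),
      = m²·s⁻².
  So Sv⁻² = m⁻⁴·s⁴.
  V = W/A (potential = power per current),
      = kg·m²·s⁻³·A⁻¹.
  So V⁻¹ = kg⁻¹·m⁻²·s³·A.
  Wb = V·s (flux: a volt is a weber per second),
      = kg·m²·s⁻²·A⁻¹.
  Combining: J·Pa⁻¹·T⁻²·Sv⁻²·V⁻¹·Wb·m⁻⁵ = (kg·m²·s⁻²) · (kg⁻¹·m·s²) · (kg⁻²·s⁴·A²) · (m⁻⁴·s⁴) · (kg⁻¹·m⁻²·s³·A) · (kg·m²·s⁻²·A⁻¹) · m⁻⁵ = kg⁻²·m⁻⁶·s⁹·A².
Both reduce to kg⁻²·m⁻⁶·s⁹·A².

Yes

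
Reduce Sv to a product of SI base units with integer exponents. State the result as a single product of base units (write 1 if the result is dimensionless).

m²·s⁻²

Sv = J/kg (equivalent dose = energy per mass),
    = m²·s⁻².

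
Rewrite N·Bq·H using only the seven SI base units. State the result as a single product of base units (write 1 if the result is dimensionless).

N = kg·m·s⁻².
Bq = s⁻¹.
H = kg·m²·s⁻²·A⁻².
Combining: N·Bq·H = (kg·m·s⁻²) · s⁻¹ · (kg·m²·s⁻²·A⁻²) = kg²·m³·s⁻⁵·A⁻².

kg²·m³·s⁻⁵·A⁻²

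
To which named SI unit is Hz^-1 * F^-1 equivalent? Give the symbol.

Hz = s⁻¹.
So Hz⁻¹ = s.
F = kg⁻¹·m⁻²·s⁴·A².
So F⁻¹ = kg·m²·s⁻⁴·A⁻².
Combining: Hz⁻¹·F⁻¹ = s · (kg·m²·s⁻⁴·A⁻²) = kg·m²·s⁻³·A⁻².
kg·m²·s⁻³·A⁻² is the base-SI form of the ohm.

Ω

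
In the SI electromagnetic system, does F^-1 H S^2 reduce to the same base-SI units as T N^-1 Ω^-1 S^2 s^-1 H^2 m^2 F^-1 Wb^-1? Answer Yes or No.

Left side:
  F = C/V (capacitance = charge per voltage),
      = A·s/(kg·m²·s⁻³·A⁻¹) (substituting C and V),
      = kg⁻¹·m⁻²·s⁴·A².
  So F⁻¹ = kg·m²·s⁻⁴·A⁻².
  H = Wb/A (inductance = flux per current),
      = kg·m²·s⁻²·A⁻².
  S = 1/Ω (conductance is reciprocal resistance),
      = kg⁻¹·m⁻²·s³·A².
  So S² = kg⁻²·m⁻⁴·s⁶·A⁴.
  Combining: F⁻¹·H·S² = (kg·m²·s⁻⁴·A⁻²) · (kg·m²·s⁻²·A⁻²) · (kg⁻²·m⁻⁴·s⁶·A⁴) = 1.
Right side:
  T = kg·s⁻²·A⁻¹.
  N = kg·m·s⁻².
  So N⁻¹ = kg⁻¹·m⁻¹·s².
  Ω = kg·m²·s⁻³·A⁻².
  So Ω⁻¹ = kg⁻¹·m⁻²·s³·A².
  S = kg⁻¹·m⁻²·s³·A².
  So S² = kg⁻²·m⁻⁴·s⁶·A⁴.
  H = kg·m²·s⁻²·A⁻².
  So H² = kg²·m⁴·s⁻⁴·A⁻⁴.
  F = kg⁻¹·m⁻²·s⁴·A².
  So F⁻¹ = kg·m²·s⁻⁴·A⁻².
  Wb = kg·m²·s⁻²·A⁻¹.
  So Wb⁻¹ = kg⁻¹·m⁻²·s²·A.
  Combining: T·N⁻¹·Ω⁻¹·S²·s⁻¹·H²·m²·F⁻¹·Wb⁻¹ = (kg·s⁻²·A⁻¹) · (kg⁻¹·m⁻¹·s²) · (kg⁻¹·m⁻²·s³·A²) · (kg⁻²·m⁻⁴·s⁶·A⁴) · s⁻¹ · (kg²·m⁴·s⁻⁴·A⁻⁴) · m² · (kg·m²·s⁻⁴·A⁻²) · (kg⁻¹·m⁻²·s²·A) = kg⁻¹·m⁻¹·s².
Left is 1; right is kg⁻¹·m⁻¹·s² — different.

No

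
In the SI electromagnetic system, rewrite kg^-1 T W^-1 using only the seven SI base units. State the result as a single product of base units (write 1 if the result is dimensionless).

kg⁻¹·m⁻²·s·A⁻¹

T = Wb/m² (flux density = flux per area),
    = kg·s⁻²·A⁻¹.
W = J/s (power = energy per time),
    = kg·m²·s⁻³.
So W⁻¹ = kg⁻¹·m⁻²·s³.
Combining: kg⁻¹·T·W⁻¹ = kg⁻¹ · (kg·s⁻²·A⁻¹) · (kg⁻¹·m⁻²·s³) = kg⁻¹·m⁻²·s·A⁻¹.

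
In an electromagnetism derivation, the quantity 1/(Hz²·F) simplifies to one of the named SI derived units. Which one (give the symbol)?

H

Hz = 1/s = s⁻¹ (frequency is cycles per second).
So Hz⁻² = s².
F = C/V (capacitance = charge per voltage),
    = A·s/(kg·m²·s⁻³·A⁻¹) (substituting C and V),
    = kg⁻¹·m⁻²·s⁴·A².
So F⁻¹ = kg·m²·s⁻⁴·A⁻².
Combining: Hz⁻²·F⁻¹ = s² · (kg·m²·s⁻⁴·A⁻²) = kg·m²·s⁻²·A⁻².
kg·m²·s⁻²·A⁻² is the base-SI form of the henry.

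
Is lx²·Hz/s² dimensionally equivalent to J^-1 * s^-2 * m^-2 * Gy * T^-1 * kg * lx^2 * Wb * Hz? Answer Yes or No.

Left side:
  lx = lm/m² (illuminance = luminous flux per area),
      = m⁻²·cd.
  So lx² = m⁻⁴·cd².
  Hz = 1/s = s⁻¹ (frequency is cycles per second).
  Combining: lx²·s⁻²·Hz = (m⁻⁴·cd²) · s⁻² · s⁻¹ = m⁻⁴·s⁻³·cd².
Right side:
  J = N·m (work = force × distance),
      = kg·m²·s⁻².
  So J⁻¹ = kg⁻¹·m⁻²·s².
  Gy = J/kg (absorbed dose = energy per mass),
      = m²·s⁻².
  T = Wb/m² (flux density = flux per area),
      = kg·s⁻²·A⁻¹.
  So T⁻¹ = kg⁻¹·s²·A.
  lx = lm/m² (illuminance = luminous flux per area),
      = m⁻²·cd.
  So lx² = m⁻⁴·cd².
  Wb = V·s (flux: a volt is a weber per second),
      = kg·m²·s⁻²·A⁻¹.
  Hz = 1/s = s⁻¹ (frequency is cycles per second).
  Combining: J⁻¹·s⁻²·m⁻²·Gy·T⁻¹·kg·lx²·Wb·Hz = (kg⁻¹·m⁻²·s²) · s⁻² · m⁻² · (m²·s⁻²) · (kg⁻¹·s²·A) · kg · (m⁻⁴·cd²) · (kg·m²·s⁻²·A⁻¹) · s⁻¹ = m⁻⁴·s⁻³·cd².
Both reduce to m⁻⁴·s⁻³·cd².

Yes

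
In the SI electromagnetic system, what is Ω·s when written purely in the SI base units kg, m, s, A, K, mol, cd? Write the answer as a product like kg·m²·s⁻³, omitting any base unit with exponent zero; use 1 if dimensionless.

kg·m²·s⁻²·A⁻²

Ω = kg·m²·s⁻³·A⁻².
Combining: Ω·s = (kg·m²·s⁻³·A⁻²) · s = kg·m²·s⁻²·A⁻².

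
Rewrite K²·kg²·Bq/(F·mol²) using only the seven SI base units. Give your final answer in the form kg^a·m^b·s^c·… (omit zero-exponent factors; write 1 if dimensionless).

kg³·m²·s⁻⁵·A⁻²·K²·mol⁻²

F = C/V (capacitance = charge per voltage),
    = A·s/(kg·m²·s⁻³·A⁻¹) (substituting C and V),
    = kg⁻¹·m⁻²·s⁴·A².
So F⁻¹ = kg·m²·s⁻⁴·A⁻².
Bq = 1/s = s⁻¹ (activity is decays per second).
Combining: K²·kg²·F⁻¹·mol⁻²·Bq = K² · kg² · (kg·m²·s⁻⁴·A⁻²) · mol⁻² · s⁻¹ = kg³·m²·s⁻⁵·A⁻²·K²·mol⁻².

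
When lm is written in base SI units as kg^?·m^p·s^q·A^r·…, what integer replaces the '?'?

0

lm = cd·sr = cd (luminous flux; sr is dimensionless).
The exponent of kg is 0.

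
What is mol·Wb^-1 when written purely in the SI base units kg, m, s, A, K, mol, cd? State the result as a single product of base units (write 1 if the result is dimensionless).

kg⁻¹·m⁻²·s²·A·mol

Wb = V·s (flux: a volt is a weber per second),
    = kg·m²·s⁻²·A⁻¹.
So Wb⁻¹ = kg⁻¹·m⁻²·s²·A.
Combining: mol·Wb⁻¹ = mol · (kg⁻¹·m⁻²·s²·A) = kg⁻¹·m⁻²·s²·A·mol.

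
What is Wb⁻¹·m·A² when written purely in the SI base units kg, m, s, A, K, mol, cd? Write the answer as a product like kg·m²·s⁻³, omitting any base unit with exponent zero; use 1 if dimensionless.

Wb = kg·m²·s⁻²·A⁻¹.
So Wb⁻¹ = kg⁻¹·m⁻²·s²·A.
Combining: Wb⁻¹·m·A² = (kg⁻¹·m⁻²·s²·A) · m · A² = kg⁻¹·m⁻¹·s²·A³.

kg⁻¹·m⁻¹·s²·A³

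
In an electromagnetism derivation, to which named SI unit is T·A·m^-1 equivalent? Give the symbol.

T = Wb/m² (flux density = flux per area),
    = kg·s⁻²·A⁻¹.
Combining: T·A·m⁻¹ = (kg·s⁻²·A⁻¹) · A · m⁻¹ = kg·m⁻¹·s⁻².
kg·m⁻¹·s⁻² is the base-SI form of the pascal.

Pa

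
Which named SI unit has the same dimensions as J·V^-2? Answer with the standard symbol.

J = N·m (work = force × distance),
    = kg·m²·s⁻².
V = W/A (potential = power per current),
    = kg·m²·s⁻³·A⁻¹.
So V⁻² = kg⁻²·m⁻⁴·s⁶·A².
Combining: J·V⁻² = (kg·m²·s⁻²) · (kg⁻²·m⁻⁴·s⁶·A²) = kg⁻¹·m⁻²·s⁴·A².
kg⁻¹·m⁻²·s⁴·A² is the base-SI form of the farad.

F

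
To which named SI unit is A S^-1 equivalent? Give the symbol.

S = 1/Ω (conductance is reciprocal resistance),
    = kg⁻¹·m⁻²·s³·A².
So S⁻¹ = kg·m²·s⁻³·A⁻².
Combining: A·S⁻¹ = A · (kg·m²·s⁻³·A⁻²) = kg·m²·s⁻³·A⁻¹.
kg·m²·s⁻³·A⁻¹ is the base-SI form of the volt.

V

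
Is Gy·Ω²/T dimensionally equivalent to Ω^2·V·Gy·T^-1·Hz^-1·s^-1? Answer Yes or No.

Left side:
  Gy = m²·s⁻².
  T = kg·s⁻²·A⁻¹.
  So T⁻¹ = kg⁻¹·s²·A.
  Ω = kg·m²·s⁻³·A⁻².
  So Ω² = kg²·m⁴·s⁻⁶·A⁻⁴.
  Combining: Gy·T⁻¹·Ω² = (m²·s⁻²) · (kg⁻¹·s²·A) · (kg²·m⁴·s⁻⁶·A⁻⁴) = kg·m⁶·s⁻⁶·A⁻³.
Right side:
  Ω = V/A (resistance = voltage per current),
      = kg·m²·s⁻³·A⁻².
  So Ω² = kg²·m⁴·s⁻⁶·A⁻⁴.
  V = W/A (potential = power per current),
      = kg·m²·s⁻³·A⁻¹.
  Gy = J/kg (absorbed dose = energy per mass),
      = m²·s⁻².
  T = Wb/m² (flux density = flux per area),
      = kg·s⁻²·A⁻¹.
  So T⁻¹ = kg⁻¹·s²·A.
  Hz = 1/s = s⁻¹ (frequency is cycles per second).
  So Hz⁻¹ = s.
  Combining: Ω²·V·Gy·T⁻¹·Hz⁻¹·s⁻¹ = (kg²·m⁴·s⁻⁶·A⁻⁴) · (kg·m²·s⁻³·A⁻¹) · (m²·s⁻²) · (kg⁻¹·s²·A) · s · s⁻¹ = kg²·m⁸·s⁻⁹·A⁻⁴.
Left is kg·m⁶·s⁻⁶·A⁻³; right is kg²·m⁸·s⁻⁹·A⁻⁴ — different.

No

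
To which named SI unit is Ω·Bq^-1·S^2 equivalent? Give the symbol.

Ω = kg·m²·s⁻³·A⁻².
Bq = s⁻¹.
So Bq⁻¹ = s.
S = kg⁻¹·m⁻²·s³·A².
So S² = kg⁻²·m⁻⁴·s⁶·A⁴.
Combining: Ω·Bq⁻¹·S² = (kg·m²·s⁻³·A⁻²) · s · (kg⁻²·m⁻⁴·s⁶·A⁴) = kg⁻¹·m⁻²·s⁴·A².
kg⁻¹·m⁻²·s⁴·A² is the base-SI form of the farad.

F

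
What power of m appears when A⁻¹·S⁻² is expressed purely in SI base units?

4

S = 1/Ω (conductance is reciprocal resistance),
    = kg⁻¹·m⁻²·s³·A².
So S⁻² = kg²·m⁴·s⁻⁶·A⁻⁴.
Combining: A⁻¹·S⁻² = A⁻¹ · (kg²·m⁴·s⁻⁶·A⁻⁴) = kg²·m⁴·s⁻⁶·A⁻⁵.
The exponent of m is 4.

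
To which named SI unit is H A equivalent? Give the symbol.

Wb

H = kg·m²·s⁻²·A⁻².
Combining: H·A = (kg·m²·s⁻²·A⁻²) · A = kg·m²·s⁻²·A⁻¹.
kg·m²·s⁻²·A⁻¹ is the base-SI form of the weber.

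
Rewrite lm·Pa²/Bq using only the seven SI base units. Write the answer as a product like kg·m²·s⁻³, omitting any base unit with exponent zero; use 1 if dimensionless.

lm = cd·sr = cd (luminous flux; sr is dimensionless).
Bq = 1/s = s⁻¹ (activity is decays per second).
So Bq⁻¹ = s.
Pa = N/m² (pressure = force per area),
    = kg·m⁻¹·s⁻².
So Pa² = kg²·m⁻²·s⁻⁴.
Combining: lm·Bq⁻¹·Pa² = cd · s · (kg²·m⁻²·s⁻⁴) = kg²·m⁻²·s⁻³·cd.

kg²·m⁻²·s⁻³·cd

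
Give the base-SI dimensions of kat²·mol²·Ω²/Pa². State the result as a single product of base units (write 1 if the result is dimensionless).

kat = mol/s = s⁻¹·mol (catalytic activity).
So kat² = s⁻²·mol².
Pa = N/m² (pressure = force per area),
    = kg·m⁻¹·s⁻².
So Pa⁻² = kg⁻²·m²·s⁴.
Ω = V/A (resistance = voltage per current),
    = kg·m²·s⁻³·A⁻².
So Ω² = kg²·m⁴·s⁻⁶·A⁻⁴.
Combining: kat²·Pa⁻²·mol²·Ω² = (s⁻²·mol²) · (kg⁻²·m²·s⁴) · mol² · (kg²·m⁴·s⁻⁶·A⁻⁴) = m⁶·s⁻⁴·A⁻⁴·mol⁴.

m⁶·s⁻⁴·A⁻⁴·mol⁴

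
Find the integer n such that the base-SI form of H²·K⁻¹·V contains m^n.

H = kg·m²·s⁻²·A⁻².
So H² = kg²·m⁴·s⁻⁴·A⁻⁴.
V = kg·m²·s⁻³·A⁻¹.
Combining: H²·K⁻¹·V = (kg²·m⁴·s⁻⁴·A⁻⁴) · K⁻¹ · (kg·m²·s⁻³·A⁻¹) = kg³·m⁶·s⁻⁷·A⁻⁵·K⁻¹.
The exponent of m is 6.

6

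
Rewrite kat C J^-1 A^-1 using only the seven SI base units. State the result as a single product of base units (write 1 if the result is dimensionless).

kat = mol/s = s⁻¹·mol (catalytic activity).
C = A·s = s·A (charge = current × time).
J = N·m (work = force × distance),
    = kg·m²·s⁻².
So J⁻¹ = kg⁻¹·m⁻²·s².
Combining: kat·C·J⁻¹·A⁻¹ = (s⁻¹·mol) · (s·A) · (kg⁻¹·m⁻²·s²) · A⁻¹ = kg⁻¹·m⁻²·s²·mol.

kg⁻¹·m⁻²·s²·mol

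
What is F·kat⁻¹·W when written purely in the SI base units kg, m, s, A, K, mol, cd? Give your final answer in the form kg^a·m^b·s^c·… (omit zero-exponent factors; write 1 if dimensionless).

F = C/V (capacitance = charge per voltage),
    = A·s/(kg·m²·s⁻³·A⁻¹) (substituting C and V),
    = kg⁻¹·m⁻²·s⁴·A².
kat = mol/s = s⁻¹·mol (catalytic activity).
So kat⁻¹ = s·mol⁻¹.
W = J/s (power = energy per time),
    = kg·m²·s⁻³.
Combining: F·kat⁻¹·W = (kg⁻¹·m⁻²·s⁴·A²) · (s·mol⁻¹) · (kg·m²·s⁻³) = s²·A²·mol⁻¹.

s²·A²·mol⁻¹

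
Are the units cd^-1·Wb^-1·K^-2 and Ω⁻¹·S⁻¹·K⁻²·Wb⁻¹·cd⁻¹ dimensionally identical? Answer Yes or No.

Yes

Left side:
  Wb = V·s (flux: a volt is a weber per second),
      = kg·m²·s⁻²·A⁻¹.
  So Wb⁻¹ = kg⁻¹·m⁻²·s²·A.
  Combining: cd⁻¹·Wb⁻¹·K⁻² = cd⁻¹ · (kg⁻¹·m⁻²·s²·A) · K⁻² = kg⁻¹·m⁻²·s²·A·K⁻²·cd⁻¹.
Right side:
  Ω = V/A (resistance = voltage per current),
      = kg·m²·s⁻³·A⁻².
  So Ω⁻¹ = kg⁻¹·m⁻²·s³·A².
  S = 1/Ω (conductance is reciprocal resistance),
      = kg⁻¹·m⁻²·s³·A².
  So S⁻¹ = kg·m²·s⁻³·A⁻².
  Wb = V·s (flux: a volt is a weber per second),
      = kg·m²·s⁻²·A⁻¹.
  So Wb⁻¹ = kg⁻¹·m⁻²·s²·A.
  Combining: Ω⁻¹·S⁻¹·K⁻²·Wb⁻¹·cd⁻¹ = (kg⁻¹·m⁻²·s³·A²) · (kg·m²·s⁻³·A⁻²) · K⁻² · (kg⁻¹·m⁻²·s²·A) · cd⁻¹ = kg⁻¹·m⁻²·s²·A·K⁻²·cd⁻¹.
Both reduce to kg⁻¹·m⁻²·s²·A·K⁻²·cd⁻¹.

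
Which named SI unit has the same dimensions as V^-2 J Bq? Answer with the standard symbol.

V = kg·m²·s⁻³·A⁻¹.
So V⁻² = kg⁻²·m⁻⁴·s⁶·A².
J = kg·m²·s⁻².
Bq = s⁻¹.
Combining: V⁻²·J·Bq = (kg⁻²·m⁻⁴·s⁶·A²) · (kg·m²·s⁻²) · s⁻¹ = kg⁻¹·m⁻²·s³·A².
kg⁻¹·m⁻²·s³·A² is the base-SI form of the siemens.

S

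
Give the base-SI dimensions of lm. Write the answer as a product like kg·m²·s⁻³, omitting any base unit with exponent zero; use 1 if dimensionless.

cd

lm = cd·sr = cd (luminous flux; sr is dimensionless).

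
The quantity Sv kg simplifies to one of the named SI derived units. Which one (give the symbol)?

Sv = J/kg (equivalent dose = energy per mass),
    = m²·s⁻².
Combining: Sv·kg = (m²·s⁻²) · kg = kg·m²·s⁻².
kg·m²·s⁻² is the base-SI form of the joule.

J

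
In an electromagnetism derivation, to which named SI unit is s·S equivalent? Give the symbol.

F

S = 1/Ω (conductance is reciprocal resistance),
    = kg⁻¹·m⁻²·s³·A².
Combining: s·S = s · (kg⁻¹·m⁻²·s³·A²) = kg⁻¹·m⁻²·s⁴·A².
kg⁻¹·m⁻²·s⁴·A² is the base-SI form of the farad.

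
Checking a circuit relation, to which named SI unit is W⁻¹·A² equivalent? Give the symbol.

S

W = J/s (power = energy per time),
    = kg·m²·s⁻³.
So W⁻¹ = kg⁻¹·m⁻²·s³.
Combining: W⁻¹·A² = (kg⁻¹·m⁻²·s³) · A² = kg⁻¹·m⁻²·s³·A².
kg⁻¹·m⁻²·s³·A² is the base-SI form of the siemens.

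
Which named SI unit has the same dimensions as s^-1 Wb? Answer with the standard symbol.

V

Wb = V·s (flux: a volt is a weber per second),
    = kg·m²·s⁻²·A⁻¹.
Combining: s⁻¹·Wb = s⁻¹ · (kg·m²·s⁻²·A⁻¹) = kg·m²·s⁻³·A⁻¹.
kg·m²·s⁻³·A⁻¹ is the base-SI form of the volt.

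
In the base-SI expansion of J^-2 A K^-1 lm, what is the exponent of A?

1

J = kg·m²·s⁻².
So J⁻² = kg⁻²·m⁻⁴·s⁴.
lm = cd.
Combining: J⁻²·A·K⁻¹·lm = (kg⁻²·m⁻⁴·s⁴) · A · K⁻¹ · cd = kg⁻²·m⁻⁴·s⁴·A·K⁻¹·cd.
The exponent of A is 1.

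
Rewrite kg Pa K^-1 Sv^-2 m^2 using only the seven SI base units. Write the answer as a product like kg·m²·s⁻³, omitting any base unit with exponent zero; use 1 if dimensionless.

kg²·m⁻³·s²·K⁻¹

Pa = kg·m⁻¹·s⁻².
Sv = m²·s⁻².
So Sv⁻² = m⁻⁴·s⁴.
Combining: kg·Pa·K⁻¹·Sv⁻²·m² = kg · (kg·m⁻¹·s⁻²) · K⁻¹ · (m⁻⁴·s⁴) · m² = kg²·m⁻³·s²·K⁻¹.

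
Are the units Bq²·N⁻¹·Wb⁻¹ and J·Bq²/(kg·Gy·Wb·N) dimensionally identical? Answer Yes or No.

Yes

Left side:
  Bq = 1/s = s⁻¹ (activity is decays per second).
  So Bq² = s⁻².
  N = kg·m/s² = kg·m·s⁻² (force = mass × acceleration).
  So N⁻¹ = kg⁻¹·m⁻¹·s².
  Wb = V·s (flux: a volt is a weber per second),
      = kg·m²·s⁻²·A⁻¹.
  So Wb⁻¹ = kg⁻¹·m⁻²·s²·A.
  Combining: Bq²·N⁻¹·Wb⁻¹ = s⁻² · (kg⁻¹·m⁻¹·s²) · (kg⁻¹·m⁻²·s²·A) = kg⁻²·m⁻³·s²·A.
Right side:
  Gy = m²·s⁻².
  So Gy⁻¹ = m⁻²·s².
  Wb = kg·m²·s⁻²·A⁻¹.
  So Wb⁻¹ = kg⁻¹·m⁻²·s²·A.
  N = kg·m·s⁻².
  So N⁻¹ = kg⁻¹·m⁻¹·s².
  J = kg·m²·s⁻².
  Bq = s⁻¹.
  So Bq² = s⁻².
  Combining: kg⁻¹·Gy⁻¹·Wb⁻¹·N⁻¹·J·Bq² = kg⁻¹ · (m⁻²·s²) · (kg⁻¹·m⁻²·s²·A) · (kg⁻¹·m⁻¹·s²) · (kg·m²·s⁻²) · s⁻² = kg⁻²·m⁻³·s²·A.
Both reduce to kg⁻²·m⁻³·s²·A.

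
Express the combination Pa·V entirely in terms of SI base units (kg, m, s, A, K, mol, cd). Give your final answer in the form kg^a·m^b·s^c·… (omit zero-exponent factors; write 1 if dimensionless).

Pa = N/m² (pressure = force per area),
    = kg·m⁻¹·s⁻².
V = W/A (potential = power per current),
    = kg·m²·s⁻³·A⁻¹.
Combining: Pa·V = (kg·m⁻¹·s⁻²) · (kg·m²·s⁻³·A⁻¹) = kg²·m·s⁻⁵·A⁻¹.

kg²·m·s⁻⁵·A⁻¹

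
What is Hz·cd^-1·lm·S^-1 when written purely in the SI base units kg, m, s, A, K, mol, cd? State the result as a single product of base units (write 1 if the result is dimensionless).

Hz = s⁻¹.
lm = cd.
S = kg⁻¹·m⁻²·s³·A².
So S⁻¹ = kg·m²·s⁻³·A⁻².
Combining: Hz·cd⁻¹·lm·S⁻¹ = s⁻¹ · cd⁻¹ · cd · (kg·m²·s⁻³·A⁻²) = kg·m²·s⁻⁴·A⁻².

kg·m²·s⁻⁴·A⁻²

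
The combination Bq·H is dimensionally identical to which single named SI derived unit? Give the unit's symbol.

Bq = 1/s = s⁻¹ (activity is decays per second).
H = Wb/A (inductance = flux per current),
    = kg·m²·s⁻²·A⁻².
Combining: Bq·H = s⁻¹ · (kg·m²·s⁻²·A⁻²) = kg·m²·s⁻³·A⁻².
kg·m²·s⁻³·A⁻² is the base-SI form of the ohm.

Ω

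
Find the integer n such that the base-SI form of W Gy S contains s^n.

-2

W = kg·m²·s⁻³.
Gy = m²·s⁻².
S = kg⁻¹·m⁻²·s³·A².
Combining: W·Gy·S = (kg·m²·s⁻³) · (m²·s⁻²) · (kg⁻¹·m⁻²·s³·A²) = m²·s⁻²·A².
The exponent of s is -2.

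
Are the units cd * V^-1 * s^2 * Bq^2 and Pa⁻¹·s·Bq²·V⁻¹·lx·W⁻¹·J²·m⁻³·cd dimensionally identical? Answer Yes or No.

Left side:
  V = W/A (potential = power per current),
      = kg·m²·s⁻³·A⁻¹.
  So V⁻¹ = kg⁻¹·m⁻²·s³·A.
  Bq = 1/s = s⁻¹ (activity is decays per second).
  So Bq² = s⁻².
  Combining: cd·V⁻¹·s²·Bq² = cd · (kg⁻¹·m⁻²·s³·A) · s² · s⁻² = kg⁻¹·m⁻²·s³·A·cd.
Right side:
  Pa = N/m² (pressure = force per area),
      = kg·m⁻¹·s⁻².
  So Pa⁻¹ = kg⁻¹·m·s².
  Bq = 1/s = s⁻¹ (activity is decays per second).
  So Bq² = s⁻².
  V = W/A (potential = power per current),
      = kg·m²·s⁻³·A⁻¹.
  So V⁻¹ = kg⁻¹·m⁻²·s³·A.
  lx = lm/m² (illuminance = luminous flux per area),
      = m⁻²·cd.
  W = J/s (power = energy per time),
      = kg·m²·s⁻³.
  So W⁻¹ = kg⁻¹·m⁻²·s³.
  J = N·m (work = force × distance),
      = kg·m²·s⁻².
  So J² = kg²·m⁴·s⁻⁴.
  Combining: Pa⁻¹·s·Bq²·V⁻¹·lx·W⁻¹·J²·m⁻³·cd = (kg⁻¹·m·s²) · s · s⁻² · (kg⁻¹·m⁻²·s³·A) · (m⁻²·cd) · (kg⁻¹·m⁻²·s³) · (kg²·m⁴·s⁻⁴) · m⁻³ · cd = kg⁻¹·m⁻⁴·s³·A·cd².
Left is kg⁻¹·m⁻²·s³·A·cd; right is kg⁻¹·m⁻⁴·s³·A·cd² — different.

No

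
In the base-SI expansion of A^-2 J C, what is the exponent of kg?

J = kg·m²·s⁻².
C = s·A.
Combining: A⁻²·J·C = A⁻² · (kg·m²·s⁻²) · (s·A) = kg·m²·s⁻¹·A⁻¹.
The exponent of kg is 1.

1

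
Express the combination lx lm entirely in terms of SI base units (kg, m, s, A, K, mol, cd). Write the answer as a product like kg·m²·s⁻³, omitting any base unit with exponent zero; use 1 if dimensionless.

lx = lm/m² (illuminance = luminous flux per area),
    = m⁻²·cd.
lm = cd·sr = cd (luminous flux; sr is dimensionless).
Combining: lx·lm = (m⁻²·cd) · cd = m⁻²·cd².

m⁻²·cd²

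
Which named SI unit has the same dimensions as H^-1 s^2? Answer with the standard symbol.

F

H = Wb/A (inductance = flux per current),
    = kg·m²·s⁻²·A⁻².
So H⁻¹ = kg⁻¹·m⁻²·s²·A².
Combining: H⁻¹·s² = (kg⁻¹·m⁻²·s²·A²) · s² = kg⁻¹·m⁻²·s⁴·A².
kg⁻¹·m⁻²·s⁴·A² is the base-SI form of the farad.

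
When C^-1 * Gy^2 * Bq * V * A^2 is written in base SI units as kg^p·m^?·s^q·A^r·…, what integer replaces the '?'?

C = s·A.
So C⁻¹ = s⁻¹·A⁻¹.
Gy = m²·s⁻².
So Gy² = m⁴·s⁻⁴.
Bq = s⁻¹.
V = kg·m²·s⁻³·A⁻¹.
Combining: C⁻¹·Gy²·Bq·V·A² = (s⁻¹·A⁻¹) · (m⁴·s⁻⁴) · s⁻¹ · (kg·m²·s⁻³·A⁻¹) · A² = kg·m⁶·s⁻⁹.
The exponent of m is 6.

6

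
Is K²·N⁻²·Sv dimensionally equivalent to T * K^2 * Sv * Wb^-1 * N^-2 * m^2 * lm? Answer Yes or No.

No

Left side:
  N = kg·m·s⁻².
  So N⁻² = kg⁻²·m⁻²·s⁴.
  Sv = m²·s⁻².
  Combining: K²·N⁻²·Sv = K² · (kg⁻²·m⁻²·s⁴) · (m²·s⁻²) = kg⁻²·s²·K².
Right side:
  T = Wb/m² (flux density = flux per area),
      = kg·s⁻²·A⁻¹.
  Sv = J/kg (equivalent dose = energy per mass),
      = m²·s⁻².
  Wb = V·s (flux: a volt is a weber per second),
      = kg·m²·s⁻²·A⁻¹.
  So Wb⁻¹ = kg⁻¹·m⁻²·s²·A.
  N = kg·m/s² = kg·m·s⁻² (force = mass × acceleration).
  So N⁻² = kg⁻²·m⁻²·s⁴.
  lm = cd·sr = cd (luminous flux; sr is dimensionless).
  Combining: T·K²·Sv·Wb⁻¹·N⁻²·m²·lm = (kg·s⁻²·A⁻¹) · K² · (m²·s⁻²) · (kg⁻¹·m⁻²·s²·A) · (kg⁻²·m⁻²·s⁴) · m² · cd = kg⁻²·s²·K²·cd.
Left is kg⁻²·s²·K²; right is kg⁻²·s²·K²·cd — different.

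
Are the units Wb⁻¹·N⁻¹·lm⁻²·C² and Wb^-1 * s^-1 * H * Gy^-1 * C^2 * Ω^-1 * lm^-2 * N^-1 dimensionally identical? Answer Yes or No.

No

Left side:
  Wb = kg·m²·s⁻²·A⁻¹.
  So Wb⁻¹ = kg⁻¹·m⁻²·s²·A.
  N = kg·m·s⁻².
  So N⁻¹ = kg⁻¹·m⁻¹·s².
  lm = cd.
  So lm⁻² = cd⁻².
  C = s·A.
  So C² = s²·A².
  Combining: Wb⁻¹·N⁻¹·lm⁻²·C² = (kg⁻¹·m⁻²·s²·A) · (kg⁻¹·m⁻¹·s²) · cd⁻² · (s²·A²) = kg⁻²·m⁻³·s⁶·A³·cd⁻².
Right side:
  Wb = V·s (flux: a volt is a weber per second),
      = kg·m²·s⁻²·A⁻¹.
  So Wb⁻¹ = kg⁻¹·m⁻²·s²·A.
  H = Wb/A (inductance = flux per current),
      = kg·m²·s⁻²·A⁻².
  Gy = J/kg (absorbed dose = energy per mass),
      = m²·s⁻².
  So Gy⁻¹ = m⁻²·s².
  C = A·s = s·A (charge = current × time).
  So C² = s²·A².
  Ω = V/A (resistance = voltage per current),
      = kg·m²·s⁻³·A⁻².
  So Ω⁻¹ = kg⁻¹·m⁻²·s³·A².
  lm = cd·sr = cd (luminous flux; sr is dimensionless).
  So lm⁻² = cd⁻².
  N = kg·m/s² = kg·m·s⁻² (force = mass × acceleration).
  So N⁻¹ = kg⁻¹·m⁻¹·s².
  Combining: Wb⁻¹·s⁻¹·H·Gy⁻¹·C²·Ω⁻¹·lm⁻²·N⁻¹ = (kg⁻¹·m⁻²·s²·A) · s⁻¹ · (kg·m²·s⁻²·A⁻²) · (m⁻²·s²) · (s²·A²) · (kg⁻¹·m⁻²·s³·A²) · cd⁻² · (kg⁻¹·m⁻¹·s²) = kg⁻²·m⁻⁵·s⁸·A³·cd⁻².
Left is kg⁻²·m⁻³·s⁶·A³·cd⁻²; right is kg⁻²·m⁻⁵·s⁸·A³·cd⁻² — different.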